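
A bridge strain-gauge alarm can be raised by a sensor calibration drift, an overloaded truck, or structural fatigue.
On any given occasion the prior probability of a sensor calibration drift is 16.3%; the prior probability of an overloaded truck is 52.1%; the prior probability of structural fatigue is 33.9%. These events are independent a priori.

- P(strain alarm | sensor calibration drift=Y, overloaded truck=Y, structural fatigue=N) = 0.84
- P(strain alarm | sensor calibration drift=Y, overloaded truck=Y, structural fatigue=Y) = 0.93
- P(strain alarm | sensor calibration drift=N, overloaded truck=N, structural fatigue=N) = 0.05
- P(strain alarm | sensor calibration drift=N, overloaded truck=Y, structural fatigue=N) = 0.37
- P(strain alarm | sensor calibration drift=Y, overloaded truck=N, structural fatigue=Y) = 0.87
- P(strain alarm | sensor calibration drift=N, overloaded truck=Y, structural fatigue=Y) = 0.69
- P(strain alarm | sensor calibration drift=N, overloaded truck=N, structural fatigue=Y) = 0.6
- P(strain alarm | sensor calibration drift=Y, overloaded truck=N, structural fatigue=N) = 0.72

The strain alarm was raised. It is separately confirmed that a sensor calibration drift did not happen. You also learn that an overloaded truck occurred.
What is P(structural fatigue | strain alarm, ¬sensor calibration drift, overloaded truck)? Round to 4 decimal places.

Weight on structural fatigue=true, given the evidence: 0.69×0.339 = 0.233910
The normalizing constant is 0.37×0.661 + 0.69×0.339 = 0.478480
P(structural fatigue | strain alarm, ¬sensor calibration drift, overloaded truck) = 0.233910/0.478480 ≈ 0.4889

P(structural fatigue | strain alarm, ¬sensor calibration drift, overloaded truck) ≈ 0.4889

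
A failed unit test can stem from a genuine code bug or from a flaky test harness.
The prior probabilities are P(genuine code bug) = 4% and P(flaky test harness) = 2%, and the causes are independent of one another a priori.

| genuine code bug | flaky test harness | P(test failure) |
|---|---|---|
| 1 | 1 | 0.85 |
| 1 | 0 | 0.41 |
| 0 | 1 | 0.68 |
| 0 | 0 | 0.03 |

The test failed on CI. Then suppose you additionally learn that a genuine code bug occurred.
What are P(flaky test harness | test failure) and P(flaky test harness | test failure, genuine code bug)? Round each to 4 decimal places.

P(test failure) = 0.03·0.96·0.98 + 0.68·0.96·0.02 + 0.41·0.04·0.98 + 0.85·0.04·0.02 = 0.028224 + 0.013056 + 0.016072 + 0.000680 = 0.058032
Restricting to configurations with flaky test harness present: 0.013056 + 0.000680 = 0.013736.
Hence the posterior is 0.013736/0.058032 ≈ 0.2367.

Now condition on the additional information:
P(test failure | genuine code bug) = 0.41*0.98 + 0.85*0.02 = 0.401800 + 0.017000 = 0.418800
Of this, 0.017000 comes from 0.85*0.02 (the flaky test harness=true cases).
So P(flaky test harness | test failure, genuine code bug) = 0.017000/0.418800 ≈ 0.0406.

P(flaky test harness | test failure) ≈ 0.2367; P(flaky test harness | test failure, genuine code bug) ≈ 0.0406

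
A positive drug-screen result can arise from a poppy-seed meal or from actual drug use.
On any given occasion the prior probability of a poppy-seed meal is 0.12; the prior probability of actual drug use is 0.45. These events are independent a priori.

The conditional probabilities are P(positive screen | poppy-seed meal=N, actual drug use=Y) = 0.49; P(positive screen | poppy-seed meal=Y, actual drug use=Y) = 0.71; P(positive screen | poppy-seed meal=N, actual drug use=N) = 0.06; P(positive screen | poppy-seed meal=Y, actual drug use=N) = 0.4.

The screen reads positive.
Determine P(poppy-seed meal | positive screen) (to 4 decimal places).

Numerator (weight on configurations with poppy-seed meal): 0.026400 + 0.038340 = 0.064740
Normalizer over all consistent configurations: 0.06·0.88·0.55 + 0.49·0.88·0.45 + 0.4·0.12·0.55 + 0.71·0.12·0.45 = 0.287820
P(poppy-seed meal | positive screen) = 0.064740/0.287820 ≈ 0.2249

P(poppy-seed meal | positive screen) ≈ 0.2249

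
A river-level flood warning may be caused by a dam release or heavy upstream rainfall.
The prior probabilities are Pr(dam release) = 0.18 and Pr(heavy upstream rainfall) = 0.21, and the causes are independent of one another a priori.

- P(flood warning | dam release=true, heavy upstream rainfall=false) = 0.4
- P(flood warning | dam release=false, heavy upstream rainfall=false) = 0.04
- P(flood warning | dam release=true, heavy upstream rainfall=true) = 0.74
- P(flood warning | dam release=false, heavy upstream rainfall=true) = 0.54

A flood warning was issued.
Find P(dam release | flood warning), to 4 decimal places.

P(dam release | flood warning) ≈ 0.4164

Sum P(flood warning|·) weighted by the priors over the 4 (dam release, heavy upstream rainfall) configurations:
  P(flood warning) = 0.04×0.82×0.79 + 0.54×0.82×0.21 + 0.4×0.18×0.79 + 0.74×0.18×0.21
        = 0.025912 + 0.092988 + 0.056880 + 0.027972 = 0.203752
The terms with dam release present sum to 0.084852, so
  P(dam release | flood warning) = 0.084852 / 0.203752 ≈ 0.4164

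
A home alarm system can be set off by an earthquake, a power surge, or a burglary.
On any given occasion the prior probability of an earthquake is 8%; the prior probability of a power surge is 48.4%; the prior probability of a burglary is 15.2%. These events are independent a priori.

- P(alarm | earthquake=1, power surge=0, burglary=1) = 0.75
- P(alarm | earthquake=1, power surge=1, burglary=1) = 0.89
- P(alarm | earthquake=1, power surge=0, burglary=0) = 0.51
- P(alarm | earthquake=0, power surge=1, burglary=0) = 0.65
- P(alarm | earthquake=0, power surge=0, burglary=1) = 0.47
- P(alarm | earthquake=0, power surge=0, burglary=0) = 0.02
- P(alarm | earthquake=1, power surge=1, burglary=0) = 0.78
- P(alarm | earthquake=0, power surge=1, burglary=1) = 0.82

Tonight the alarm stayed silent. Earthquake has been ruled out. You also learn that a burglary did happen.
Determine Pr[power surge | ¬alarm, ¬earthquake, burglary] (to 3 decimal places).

For the numerator, keep only power surge=true terms: 0.18·0.484 = 0.087120
Denominator P(¬alarm | ¬earthquake, burglary): 0.53·0.516 + 0.18·0.484 = 0.360600
Posterior = 0.087120 / 0.360600 ≈ 0.242

Pr[power surge | ¬alarm, ¬earthquake, burglary] ≈ 0.242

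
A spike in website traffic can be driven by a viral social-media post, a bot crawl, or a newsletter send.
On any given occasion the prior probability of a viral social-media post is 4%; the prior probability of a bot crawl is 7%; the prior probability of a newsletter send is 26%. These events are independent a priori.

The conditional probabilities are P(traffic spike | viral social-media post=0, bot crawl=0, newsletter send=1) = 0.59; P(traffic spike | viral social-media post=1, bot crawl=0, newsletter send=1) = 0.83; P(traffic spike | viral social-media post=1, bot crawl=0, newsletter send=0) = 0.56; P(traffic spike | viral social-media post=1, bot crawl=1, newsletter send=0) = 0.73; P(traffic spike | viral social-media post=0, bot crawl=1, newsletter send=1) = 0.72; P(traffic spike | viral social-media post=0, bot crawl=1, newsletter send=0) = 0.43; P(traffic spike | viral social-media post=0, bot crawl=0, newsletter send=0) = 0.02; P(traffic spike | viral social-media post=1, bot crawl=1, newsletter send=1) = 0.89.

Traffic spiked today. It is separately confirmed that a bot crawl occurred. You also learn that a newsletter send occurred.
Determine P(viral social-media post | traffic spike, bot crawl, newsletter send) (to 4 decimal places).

P(viral social-media post | traffic spike, bot crawl, newsletter send) ≈ 0.0490

Enumerate both values of viral social-media post and weight by the priors:
  P(traffic spike | bot crawl, newsletter send) = 0.72·0.96 + 0.89·0.04
        = 0.691200 + 0.035600 = 0.726800
Keeping only the viral social-media post-present terms gives 0.035600, so
  P(viral social-media post | traffic spike, bot crawl, newsletter send) = 0.035600 / 0.726800 ≈ 0.0490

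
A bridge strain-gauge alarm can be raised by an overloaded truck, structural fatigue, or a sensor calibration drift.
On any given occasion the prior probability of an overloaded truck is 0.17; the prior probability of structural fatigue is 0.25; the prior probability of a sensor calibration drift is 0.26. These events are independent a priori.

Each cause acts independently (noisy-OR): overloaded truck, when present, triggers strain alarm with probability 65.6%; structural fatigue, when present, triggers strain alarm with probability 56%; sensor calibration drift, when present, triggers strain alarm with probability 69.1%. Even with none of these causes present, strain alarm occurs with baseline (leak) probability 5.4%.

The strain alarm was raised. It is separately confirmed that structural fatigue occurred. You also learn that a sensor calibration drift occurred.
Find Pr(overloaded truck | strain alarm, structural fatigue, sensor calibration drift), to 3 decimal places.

Pr(overloaded truck | strain alarm, structural fatigue, sensor calibration drift) ≈ 0.183

Under noisy-OR, P(strain alarm | causes) = 1 − (1−0.054)·∏(1−qᵢ) over the active causes.
Sum P(strain alarm|·) weighted by the priors over both values of overloaded truck:
  P(strain alarm | structural fatigue, sensor calibration drift) = 0.871382·0.83 + 0.955755·0.17
        = 0.723247 + 0.162478 = 0.885725
The terms with overloaded truck present sum to 0.162478, so
  P(overloaded truck | strain alarm, structural fatigue, sensor calibration drift) = 0.162478 / 0.885725 ≈ 0.183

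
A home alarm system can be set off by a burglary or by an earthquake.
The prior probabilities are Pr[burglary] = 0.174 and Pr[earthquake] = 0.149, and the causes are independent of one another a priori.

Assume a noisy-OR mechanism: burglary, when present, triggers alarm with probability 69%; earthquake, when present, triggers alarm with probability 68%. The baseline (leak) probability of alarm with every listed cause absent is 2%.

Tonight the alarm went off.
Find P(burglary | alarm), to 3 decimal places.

P(burglary | alarm) ≈ 0.562

Under noisy-OR, P(alarm | causes) = 1 − (1−0.02)·∏(1−qᵢ) over the active causes.
P(alarm) = 0.02×0.826×0.851 + 0.6864×0.826×0.149 + 0.6962×0.174×0.851 + 0.902784×0.174×0.149 = 0.014059 + 0.084478 + 0.103089 + 0.023406 = 0.225032
Of this, 0.126495 comes from 0.103089 + 0.023406 (the burglary=true cases).
Hence the posterior is 0.126495/0.225032 ≈ 0.562.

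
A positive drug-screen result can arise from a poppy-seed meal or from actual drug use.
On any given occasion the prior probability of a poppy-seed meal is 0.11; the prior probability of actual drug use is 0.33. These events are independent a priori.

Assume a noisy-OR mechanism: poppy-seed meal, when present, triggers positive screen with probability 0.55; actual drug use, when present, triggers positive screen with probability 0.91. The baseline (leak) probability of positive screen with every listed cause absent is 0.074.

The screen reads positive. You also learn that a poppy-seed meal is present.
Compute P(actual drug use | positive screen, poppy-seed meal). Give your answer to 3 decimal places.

P(actual drug use | positive screen, poppy-seed meal) ≈ 0.448

Under noisy-OR, P(positive screen | causes) = 1 − (1−0.074)·∏(1−qᵢ) over the active causes.
P(positive screen | poppy-seed meal) = 0.5833×0.67 + 0.962497×0.33 = 0.390811 + 0.317624 = 0.708435
Of this, 0.317624 comes from 0.962497×0.33 (the actual drug use=true cases).
P(actual drug use | positive screen, poppy-seed meal) = 0.317624 / 0.708435 ≈ 0.448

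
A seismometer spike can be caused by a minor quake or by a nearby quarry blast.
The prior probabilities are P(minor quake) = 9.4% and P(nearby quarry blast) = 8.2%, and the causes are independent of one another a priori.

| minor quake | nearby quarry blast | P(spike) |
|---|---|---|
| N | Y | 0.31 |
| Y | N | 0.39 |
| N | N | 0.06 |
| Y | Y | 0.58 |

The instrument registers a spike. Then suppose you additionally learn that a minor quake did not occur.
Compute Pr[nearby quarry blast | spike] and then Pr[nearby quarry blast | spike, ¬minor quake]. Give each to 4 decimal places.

Pr[nearby quarry blast | spike] ≈ 0.2476; Pr[nearby quarry blast | spike, ¬minor quake] ≈ 0.3158

By total probability over the 4 (minor quake, nearby quarry blast) configurations:
  P(spike) = 0.06*0.906*0.918 + 0.31*0.906*0.082 + 0.39*0.094*0.918 + 0.58*0.094*0.082
        = 0.049902 + 0.023031 + 0.033654 + 0.004471 = 0.111058
Configurations with nearby quarry blast contribute 0.027502, so
  P(nearby quarry blast | spike) = 0.027502 / 0.111058 ≈ 0.2476

Now also conditioning on minor quake≠true:
Sum P(spike|·) weighted by the priors over both values of nearby quarry blast:
  P(spike | ¬minor quake) = 0.06*0.918 + 0.31*0.082
        = 0.055080 + 0.025420 = 0.080500
Configurations with nearby quarry blast contribute 0.025420, so
  P(nearby quarry blast | spike, ¬minor quake) = 0.025420 / 0.080500 ≈ 0.3158
With minor quake excluded, nearby quarry blast must carry more of the explanatory weight for the spike.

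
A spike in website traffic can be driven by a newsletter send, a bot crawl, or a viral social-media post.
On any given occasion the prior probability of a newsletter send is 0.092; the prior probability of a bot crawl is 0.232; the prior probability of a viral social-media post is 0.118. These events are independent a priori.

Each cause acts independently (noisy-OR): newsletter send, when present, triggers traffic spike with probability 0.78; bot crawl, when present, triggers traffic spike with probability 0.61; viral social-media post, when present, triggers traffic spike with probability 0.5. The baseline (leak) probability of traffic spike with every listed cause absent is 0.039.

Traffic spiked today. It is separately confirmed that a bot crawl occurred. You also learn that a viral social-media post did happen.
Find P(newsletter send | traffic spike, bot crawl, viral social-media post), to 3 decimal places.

P(newsletter send | traffic spike, bot crawl, viral social-media post) ≈ 0.107

Under noisy-OR, P(traffic spike | causes) = 1 − (1−0.039)·∏(1−qᵢ) over the active causes.
Numerator (weight on configurations with newsletter send): 0.958773*0.092 = 0.088207
Normalizer over all consistent configurations: 0.812605*0.908 + 0.958773*0.092 = 0.826052
P(newsletter send | traffic spike, bot crawl, viral social-media post) = 0.088207/0.826052 ≈ 0.107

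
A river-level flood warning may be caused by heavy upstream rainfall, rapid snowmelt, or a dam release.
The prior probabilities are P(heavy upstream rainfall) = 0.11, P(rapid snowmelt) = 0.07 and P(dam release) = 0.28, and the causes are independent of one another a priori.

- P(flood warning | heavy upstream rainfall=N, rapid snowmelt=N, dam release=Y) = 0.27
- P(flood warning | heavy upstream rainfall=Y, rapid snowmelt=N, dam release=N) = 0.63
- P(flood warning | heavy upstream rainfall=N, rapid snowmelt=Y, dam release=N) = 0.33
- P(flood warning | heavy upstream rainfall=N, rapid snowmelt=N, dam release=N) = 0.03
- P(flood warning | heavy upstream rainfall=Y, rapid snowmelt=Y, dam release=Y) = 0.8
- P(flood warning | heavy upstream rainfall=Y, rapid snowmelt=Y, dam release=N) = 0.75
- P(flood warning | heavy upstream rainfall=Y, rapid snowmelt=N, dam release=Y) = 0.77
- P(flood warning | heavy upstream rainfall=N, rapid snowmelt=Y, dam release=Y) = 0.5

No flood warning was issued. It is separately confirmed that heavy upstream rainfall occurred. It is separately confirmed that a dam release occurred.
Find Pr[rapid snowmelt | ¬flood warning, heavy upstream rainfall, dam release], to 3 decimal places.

P(¬flood warning | heavy upstream rainfall, dam release) = 0.23·0.93 + 0.2·0.07 = 0.213900 + 0.014000 = 0.227900
The rapid snowmelt-present share is 0.2·0.07 = 0.014000.
So P(rapid snowmelt | ¬flood warning, heavy upstream rainfall, dam release) = 0.014000/0.227900 ≈ 0.061.

Pr[rapid snowmelt | ¬flood warning, heavy upstream rainfall, dam release] ≈ 0.061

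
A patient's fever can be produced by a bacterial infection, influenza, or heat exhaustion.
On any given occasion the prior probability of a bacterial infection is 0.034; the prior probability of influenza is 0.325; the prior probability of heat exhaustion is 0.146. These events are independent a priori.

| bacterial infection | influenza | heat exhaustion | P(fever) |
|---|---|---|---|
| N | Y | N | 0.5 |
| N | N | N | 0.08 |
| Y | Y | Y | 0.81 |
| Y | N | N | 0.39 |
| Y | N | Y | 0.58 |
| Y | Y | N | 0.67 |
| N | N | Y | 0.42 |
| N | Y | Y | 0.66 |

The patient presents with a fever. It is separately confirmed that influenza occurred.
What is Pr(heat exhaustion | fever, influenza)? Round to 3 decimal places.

Sum P(fever|·) weighted by the priors over the 4 (bacterial infection, heat exhaustion) configurations:
  P(fever | influenza) = 0.5*0.966*0.854 + 0.66*0.966*0.146 + 0.67*0.034*0.854 + 0.81*0.034*0.146
        = 0.412482 + 0.093084 + 0.019454 + 0.004021 = 0.529041
Configurations with heat exhaustion contribute 0.097105, so
  P(heat exhaustion | fever, influenza) = 0.097105 / 0.529041 ≈ 0.184

Pr(heat exhaustion | fever, influenza) ≈ 0.184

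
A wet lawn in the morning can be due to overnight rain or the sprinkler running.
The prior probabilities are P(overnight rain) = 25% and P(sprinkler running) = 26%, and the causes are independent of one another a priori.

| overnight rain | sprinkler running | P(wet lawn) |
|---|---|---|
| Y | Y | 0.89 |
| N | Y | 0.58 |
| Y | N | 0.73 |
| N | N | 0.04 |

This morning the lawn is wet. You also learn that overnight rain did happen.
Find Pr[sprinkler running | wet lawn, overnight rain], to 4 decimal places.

For the numerator, keep only sprinkler running=true terms: 0.89·0.26 = 0.231400
Denominator P(wet lawn | overnight rain): 0.73·0.74 + 0.89·0.26 = 0.771600
Posterior = 0.231400 / 0.771600 ≈ 0.2999

Pr[sprinkler running | wet lawn, overnight rain] ≈ 0.2999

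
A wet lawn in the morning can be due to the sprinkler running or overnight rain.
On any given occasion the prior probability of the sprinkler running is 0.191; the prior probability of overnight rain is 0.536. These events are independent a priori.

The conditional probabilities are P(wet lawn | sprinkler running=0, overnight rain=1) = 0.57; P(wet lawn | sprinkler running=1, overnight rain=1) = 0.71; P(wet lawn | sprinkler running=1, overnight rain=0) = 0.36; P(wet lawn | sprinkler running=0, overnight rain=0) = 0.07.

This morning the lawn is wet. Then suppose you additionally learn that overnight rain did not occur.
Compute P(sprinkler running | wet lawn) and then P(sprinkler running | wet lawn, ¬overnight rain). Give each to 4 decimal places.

P(sprinkler running | wet lawn) ≈ 0.2767; P(sprinkler running | wet lawn, ¬overnight rain) ≈ 0.5484

Sum P(wet lawn|·) weighted by the priors over the 4 (sprinkler running, overnight rain) configurations:
  P(wet lawn) = 0.07×0.809×0.464 + 0.57×0.809×0.536 + 0.36×0.191×0.464 + 0.71×0.191×0.536
        = 0.026276 + 0.247166 + 0.031905 + 0.072687 = 0.378034
The terms with sprinkler running present sum to 0.104592, so
  P(sprinkler running | wet lawn) = 0.104592 / 0.378034 ≈ 0.2767

Now condition on the additional information:
P(wet lawn | ¬overnight rain) = 0.07·0.809 + 0.36·0.191 = 0.056630 + 0.068760 = 0.125390
Of this, 0.068760 comes from 0.36·0.191 (the sprinkler running=true cases).
So P(sprinkler running | wet lawn, ¬overnight rain) = 0.068760/0.125390 ≈ 0.5484.
Ruling out overnight rain raises the posterior on sprinkler running — the flip side of explaining away.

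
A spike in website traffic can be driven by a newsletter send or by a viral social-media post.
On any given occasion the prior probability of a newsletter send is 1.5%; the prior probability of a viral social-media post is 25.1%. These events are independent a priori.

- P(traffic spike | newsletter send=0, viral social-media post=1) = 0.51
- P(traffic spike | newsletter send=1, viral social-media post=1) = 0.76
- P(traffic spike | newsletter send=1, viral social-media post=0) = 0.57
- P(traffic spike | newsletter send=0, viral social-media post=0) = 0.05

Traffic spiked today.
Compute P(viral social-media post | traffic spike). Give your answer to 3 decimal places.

P(viral social-media post | traffic spike) ≈ 0.749

Enumerate the 4 (newsletter send, viral social-media post) configurations and weight by the priors:
  P(traffic spike) = 0.05*0.985*0.749 + 0.51*0.985*0.251 + 0.57*0.015*0.749 + 0.76*0.015*0.251
        = 0.036888 + 0.126090 + 0.006404 + 0.002861 = 0.172243
The terms with viral social-media post present sum to 0.128951, so
  P(viral social-media post | traffic spike) = 0.128951 / 0.172243 ≈ 0.749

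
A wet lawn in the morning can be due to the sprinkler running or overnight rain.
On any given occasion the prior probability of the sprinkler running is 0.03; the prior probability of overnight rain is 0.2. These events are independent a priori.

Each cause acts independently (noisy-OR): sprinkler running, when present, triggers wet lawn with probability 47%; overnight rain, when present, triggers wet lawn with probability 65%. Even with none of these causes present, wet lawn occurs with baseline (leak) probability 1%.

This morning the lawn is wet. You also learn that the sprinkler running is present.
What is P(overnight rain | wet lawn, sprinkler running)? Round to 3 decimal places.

P(overnight rain | wet lawn, sprinkler running) ≈ 0.300

Under noisy-OR, P(wet lawn | causes) = 1 − (1−0.01)·∏(1−qᵢ) over the active causes.
Enumerate both values of overnight rain and weight by the priors:
  P(wet lawn | sprinkler running) = 0.4753×0.8 + 0.816355×0.2
        = 0.380240 + 0.163271 = 0.543511
The terms with overnight rain present sum to 0.163271, so
  P(overnight rain | wet lawn, sprinkler running) = 0.163271 / 0.543511 ≈ 0.300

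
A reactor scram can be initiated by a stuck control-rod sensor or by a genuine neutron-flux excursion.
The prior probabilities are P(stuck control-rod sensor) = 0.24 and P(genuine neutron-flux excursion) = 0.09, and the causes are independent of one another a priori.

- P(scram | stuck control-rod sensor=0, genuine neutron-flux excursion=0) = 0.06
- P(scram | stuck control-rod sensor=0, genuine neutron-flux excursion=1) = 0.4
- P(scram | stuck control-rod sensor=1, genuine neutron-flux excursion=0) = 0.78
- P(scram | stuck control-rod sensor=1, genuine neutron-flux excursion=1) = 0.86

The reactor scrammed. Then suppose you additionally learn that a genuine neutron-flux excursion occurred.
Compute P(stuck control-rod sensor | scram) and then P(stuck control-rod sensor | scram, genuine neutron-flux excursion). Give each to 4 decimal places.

P(stuck control-rod sensor | scram) ≈ 0.7329; P(stuck control-rod sensor | scram, genuine neutron-flux excursion) ≈ 0.4044

Enumerate the 4 (stuck control-rod sensor, genuine neutron-flux excursion) configurations and weight by the priors:
  P(scram) = 0.06×0.76×0.91 + 0.4×0.76×0.09 + 0.78×0.24×0.91 + 0.86×0.24×0.09
        = 0.041496 + 0.027360 + 0.170352 + 0.018576 = 0.257784
The terms with stuck control-rod sensor present sum to 0.188928, so
  P(stuck control-rod sensor | scram) = 0.188928 / 0.257784 ≈ 0.7329

Now also conditioning on genuine neutron-flux excursion=true:
P(scram | genuine neutron-flux excursion) = 0.4·0.76 + 0.86·0.24 = 0.304000 + 0.206400 = 0.510400
Of this, 0.206400 comes from 0.86·0.24 (the stuck control-rod sensor=true cases).
Hence the posterior is 0.206400/0.510400 ≈ 0.4044.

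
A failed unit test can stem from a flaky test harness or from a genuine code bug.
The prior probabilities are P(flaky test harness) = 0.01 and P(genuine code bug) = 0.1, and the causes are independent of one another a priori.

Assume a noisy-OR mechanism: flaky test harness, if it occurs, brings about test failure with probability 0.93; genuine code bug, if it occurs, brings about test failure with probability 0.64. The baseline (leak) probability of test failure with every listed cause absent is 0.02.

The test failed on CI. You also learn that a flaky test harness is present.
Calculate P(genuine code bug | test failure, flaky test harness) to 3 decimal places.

P(genuine code bug | test failure, flaky test harness) ≈ 0.104

Under noisy-OR, P(test failure | causes) = 1 − (1−0.02)·∏(1−qᵢ) over the active causes.
Weight on genuine code bug=true, given the evidence: 0.975304*0.1 = 0.097530
Normalizer over all consistent configurations: 0.9314*0.9 + 0.975304*0.1 = 0.935790
Posterior = 0.097530 / 0.935790 ≈ 0.104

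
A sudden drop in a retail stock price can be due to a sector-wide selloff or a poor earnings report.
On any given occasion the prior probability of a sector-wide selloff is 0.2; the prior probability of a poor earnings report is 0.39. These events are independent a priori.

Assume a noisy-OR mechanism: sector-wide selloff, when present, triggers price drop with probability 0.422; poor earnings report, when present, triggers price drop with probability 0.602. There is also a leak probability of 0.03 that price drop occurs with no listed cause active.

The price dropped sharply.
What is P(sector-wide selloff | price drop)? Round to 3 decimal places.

P(sector-wide selloff | price drop) ≈ 0.356

Under noisy-OR, P(price drop | causes) = 1 − (1−0.03)·∏(1−qᵢ) over the active causes.
P(price drop) = 0.03·0.8·0.61 + 0.61394·0.8·0.39 + 0.43934·0.2·0.61 + 0.776857·0.2·0.39 = 0.014640 + 0.191549 + 0.053599 + 0.060595 = 0.320383
Restricting to configurations with sector-wide selloff present: 0.053599 + 0.060595 = 0.114194.
P(sector-wide selloff | price drop) = 0.114194 / 0.320383 ≈ 0.356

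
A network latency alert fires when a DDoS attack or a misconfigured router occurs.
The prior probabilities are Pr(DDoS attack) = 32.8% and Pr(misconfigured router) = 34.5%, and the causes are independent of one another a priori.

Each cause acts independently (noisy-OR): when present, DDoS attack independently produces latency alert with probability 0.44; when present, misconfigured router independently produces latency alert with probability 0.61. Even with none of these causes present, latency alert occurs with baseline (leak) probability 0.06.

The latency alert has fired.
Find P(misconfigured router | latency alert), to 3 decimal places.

P(misconfigured router | latency alert) ≈ 0.649

Under noisy-OR, P(latency alert | causes) = 1 − (1−0.06)·∏(1−qᵢ) over the active causes.
P(latency alert) = 0.06·0.672·0.655 + 0.6334·0.672·0.345 + 0.4736·0.328·0.655 + 0.794704·0.328·0.345 = 0.026410 + 0.146847 + 0.101748 + 0.089929 = 0.364934
The misconfigured router-present share is 0.146847 + 0.089929 = 0.236776.
Hence the posterior is 0.236776/0.364934 ≈ 0.649.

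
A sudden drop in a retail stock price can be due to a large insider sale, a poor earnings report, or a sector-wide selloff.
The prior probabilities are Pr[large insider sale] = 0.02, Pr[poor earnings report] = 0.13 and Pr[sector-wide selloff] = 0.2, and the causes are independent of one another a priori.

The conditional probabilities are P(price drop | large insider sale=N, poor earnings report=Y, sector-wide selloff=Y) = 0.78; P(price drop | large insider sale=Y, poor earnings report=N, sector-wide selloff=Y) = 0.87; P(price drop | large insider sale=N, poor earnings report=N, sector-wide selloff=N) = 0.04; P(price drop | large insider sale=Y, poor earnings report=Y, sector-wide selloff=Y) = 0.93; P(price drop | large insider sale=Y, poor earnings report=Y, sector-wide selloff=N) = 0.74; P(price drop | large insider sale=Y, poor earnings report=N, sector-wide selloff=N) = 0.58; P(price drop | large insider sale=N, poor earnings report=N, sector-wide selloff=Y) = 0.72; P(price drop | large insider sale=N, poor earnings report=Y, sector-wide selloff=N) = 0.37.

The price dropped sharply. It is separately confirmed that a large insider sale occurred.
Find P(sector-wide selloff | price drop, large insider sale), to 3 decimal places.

P(price drop | large insider sale) = 0.58*0.87*0.8 + 0.87*0.87*0.2 + 0.74*0.13*0.8 + 0.93*0.13*0.2 = 0.403680 + 0.151380 + 0.076960 + 0.024180 = 0.656200
Restricting to configurations with sector-wide selloff present: 0.151380 + 0.024180 = 0.175560.
Hence the posterior is 0.175560/0.656200 ≈ 0.268.

P(sector-wide selloff | price drop, large insider sale) ≈ 0.268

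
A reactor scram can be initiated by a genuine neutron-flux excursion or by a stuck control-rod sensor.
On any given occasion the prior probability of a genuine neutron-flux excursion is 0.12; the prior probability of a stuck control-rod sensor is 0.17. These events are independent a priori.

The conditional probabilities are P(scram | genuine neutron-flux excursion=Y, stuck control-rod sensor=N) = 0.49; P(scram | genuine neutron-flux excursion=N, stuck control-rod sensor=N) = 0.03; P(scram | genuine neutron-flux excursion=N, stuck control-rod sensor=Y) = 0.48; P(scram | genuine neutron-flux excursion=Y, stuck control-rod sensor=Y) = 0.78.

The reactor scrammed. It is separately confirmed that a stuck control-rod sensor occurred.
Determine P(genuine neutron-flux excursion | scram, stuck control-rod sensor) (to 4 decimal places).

P(genuine neutron-flux excursion | scram, stuck control-rod sensor) ≈ 0.1814

Numerator (weight on configurations with genuine neutron-flux excursion): 0.78*0.12 = 0.093600
The normalizing constant is 0.48*0.88 + 0.78*0.12 = 0.516000
Posterior = 0.093600 / 0.516000 ≈ 0.1814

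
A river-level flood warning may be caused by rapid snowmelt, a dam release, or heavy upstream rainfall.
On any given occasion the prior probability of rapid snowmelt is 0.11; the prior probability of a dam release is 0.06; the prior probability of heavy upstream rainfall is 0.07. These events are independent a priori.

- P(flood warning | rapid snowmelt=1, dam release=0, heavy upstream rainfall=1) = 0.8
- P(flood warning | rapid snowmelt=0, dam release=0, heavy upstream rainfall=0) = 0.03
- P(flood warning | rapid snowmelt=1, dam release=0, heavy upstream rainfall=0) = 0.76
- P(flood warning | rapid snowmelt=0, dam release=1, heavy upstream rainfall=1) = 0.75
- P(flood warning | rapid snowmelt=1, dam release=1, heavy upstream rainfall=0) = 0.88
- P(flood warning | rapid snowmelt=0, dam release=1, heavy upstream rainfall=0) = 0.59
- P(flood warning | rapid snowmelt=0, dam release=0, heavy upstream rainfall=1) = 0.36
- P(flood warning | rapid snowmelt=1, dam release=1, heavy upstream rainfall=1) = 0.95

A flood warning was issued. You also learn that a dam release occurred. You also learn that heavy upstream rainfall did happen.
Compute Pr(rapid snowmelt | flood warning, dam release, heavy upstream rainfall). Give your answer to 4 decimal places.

Pr(rapid snowmelt | flood warning, dam release, heavy upstream rainfall) ≈ 0.1354

P(flood warning | dam release, heavy upstream rainfall) = 0.75*0.89 + 0.95*0.11 = 0.667500 + 0.104500 = 0.772000
Of this, 0.104500 comes from 0.95*0.11 (the rapid snowmelt=true cases).
Hence the posterior is 0.104500/0.772000 ≈ 0.1354.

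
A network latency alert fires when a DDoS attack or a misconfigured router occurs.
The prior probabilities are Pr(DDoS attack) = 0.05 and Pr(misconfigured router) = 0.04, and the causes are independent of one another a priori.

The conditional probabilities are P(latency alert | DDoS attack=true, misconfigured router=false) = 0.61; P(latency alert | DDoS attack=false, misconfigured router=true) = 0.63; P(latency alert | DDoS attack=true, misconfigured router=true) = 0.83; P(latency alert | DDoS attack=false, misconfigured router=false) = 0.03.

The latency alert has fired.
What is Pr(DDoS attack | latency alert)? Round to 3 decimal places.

Enumerate the 4 (DDoS attack, misconfigured router) configurations and weight by the priors:
  P(latency alert) = 0.03*0.95*0.96 + 0.63*0.95*0.04 + 0.61*0.05*0.96 + 0.83*0.05*0.04
        = 0.027360 + 0.023940 + 0.029280 + 0.001660 = 0.082240
Keeping only the DDoS attack-present terms gives 0.030940, so
  P(DDoS attack | latency alert) = 0.030940 / 0.082240 ≈ 0.376

Pr(DDoS attack | latency alert) ≈ 0.376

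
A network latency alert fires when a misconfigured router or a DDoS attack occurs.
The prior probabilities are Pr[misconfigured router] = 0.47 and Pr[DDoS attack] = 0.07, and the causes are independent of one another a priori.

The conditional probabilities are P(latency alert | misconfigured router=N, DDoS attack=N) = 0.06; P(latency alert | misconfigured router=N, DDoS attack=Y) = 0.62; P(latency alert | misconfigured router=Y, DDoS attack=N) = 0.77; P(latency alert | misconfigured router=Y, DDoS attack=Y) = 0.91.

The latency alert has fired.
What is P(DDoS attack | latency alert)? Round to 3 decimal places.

Sum P(latency alert|·) weighted by the priors over the 4 (misconfigured router, DDoS attack) configurations:
  P(latency alert) = 0.06·0.53·0.93 + 0.62·0.53·0.07 + 0.77·0.47·0.93 + 0.91·0.47·0.07
        = 0.029574 + 0.023002 + 0.336567 + 0.029939 = 0.419082
Keeping only the DDoS attack-present terms gives 0.052941, so
  P(DDoS attack | latency alert) = 0.052941 / 0.419082 ≈ 0.126

P(DDoS attack | latency alert) ≈ 0.126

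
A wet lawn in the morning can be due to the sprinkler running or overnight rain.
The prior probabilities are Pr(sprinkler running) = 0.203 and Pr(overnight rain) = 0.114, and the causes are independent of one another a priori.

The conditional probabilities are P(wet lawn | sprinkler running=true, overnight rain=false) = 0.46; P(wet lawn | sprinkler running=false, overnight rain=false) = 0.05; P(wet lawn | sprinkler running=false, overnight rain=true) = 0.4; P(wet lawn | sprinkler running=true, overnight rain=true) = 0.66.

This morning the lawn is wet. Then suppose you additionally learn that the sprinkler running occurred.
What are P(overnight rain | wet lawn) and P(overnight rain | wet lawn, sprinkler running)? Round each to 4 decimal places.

Sum P(wet lawn|·) weighted by the priors over the 4 (sprinkler running, overnight rain) configurations:
  P(wet lawn) = 0.05·0.797·0.886 + 0.4·0.797·0.114 + 0.46·0.203·0.886 + 0.66·0.203·0.114
        = 0.035307 + 0.036343 + 0.082735 + 0.015274 = 0.169659
Configurations with overnight rain contribute 0.051617, so
  P(overnight rain | wet lawn) = 0.051617 / 0.169659 ≈ 0.3042

With the extra evidence:
By total probability over both values of overnight rain:
  P(wet lawn | sprinkler running) = 0.46*0.886 + 0.66*0.114
        = 0.407560 + 0.075240 = 0.482800
Keeping only the overnight rain-present terms gives 0.075240, so
  P(overnight rain | wet lawn, sprinkler running) = 0.075240 / 0.482800 ≈ 0.1558
— sprinkler running explains away the evidence for overnight rain.

P(overnight rain | wet lawn) ≈ 0.3042; P(overnight rain | wet lawn, sprinkler running) ≈ 0.1558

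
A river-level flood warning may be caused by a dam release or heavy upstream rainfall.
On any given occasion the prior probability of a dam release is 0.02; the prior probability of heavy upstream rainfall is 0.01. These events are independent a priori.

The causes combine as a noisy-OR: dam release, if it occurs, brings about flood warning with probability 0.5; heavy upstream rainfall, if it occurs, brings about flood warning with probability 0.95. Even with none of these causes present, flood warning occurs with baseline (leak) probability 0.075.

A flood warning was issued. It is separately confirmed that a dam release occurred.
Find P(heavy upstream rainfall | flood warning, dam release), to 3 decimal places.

Under noisy-OR, P(flood warning | causes) = 1 − (1−0.075)·∏(1−qᵢ) over the active causes.
By total probability over both values of heavy upstream rainfall:
  P(flood warning | dam release) = 0.5375*0.99 + 0.976875*0.01
        = 0.532125 + 0.009769 = 0.541894
Configurations with heavy upstream rainfall contribute 0.009769, so
  P(heavy upstream rainfall | flood warning, dam release) = 0.009769 / 0.541894 ≈ 0.018

P(heavy upstream rainfall | flood warning, dam release) ≈ 0.018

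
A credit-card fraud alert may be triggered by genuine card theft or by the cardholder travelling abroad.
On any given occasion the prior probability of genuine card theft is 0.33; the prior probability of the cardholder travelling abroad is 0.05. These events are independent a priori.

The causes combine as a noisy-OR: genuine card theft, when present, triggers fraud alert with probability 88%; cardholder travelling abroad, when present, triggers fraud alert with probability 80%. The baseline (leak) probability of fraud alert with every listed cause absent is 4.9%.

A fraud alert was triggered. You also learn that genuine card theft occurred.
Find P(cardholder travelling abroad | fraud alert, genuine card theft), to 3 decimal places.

P(cardholder travelling abroad | fraud alert, genuine card theft) ≈ 0.055

Under noisy-OR, P(fraud alert | causes) = 1 − (1−0.049)·∏(1−qᵢ) over the active causes.
P(fraud alert | genuine card theft) = 0.88588×0.95 + 0.977176×0.05 = 0.841586 + 0.048859 = 0.890445
Restricting to configurations with cardholder travelling abroad present: 0.977176×0.05 = 0.048859.
Hence the posterior is 0.048859/0.890445 ≈ 0.055.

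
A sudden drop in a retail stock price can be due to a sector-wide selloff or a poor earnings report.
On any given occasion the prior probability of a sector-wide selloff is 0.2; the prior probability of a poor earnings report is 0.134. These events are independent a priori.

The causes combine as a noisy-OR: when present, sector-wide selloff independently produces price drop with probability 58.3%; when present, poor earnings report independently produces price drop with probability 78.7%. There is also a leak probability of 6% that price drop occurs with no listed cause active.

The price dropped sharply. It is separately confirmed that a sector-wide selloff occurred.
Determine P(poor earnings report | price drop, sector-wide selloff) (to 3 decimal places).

P(poor earnings report | price drop, sector-wide selloff) ≈ 0.189

Under noisy-OR, P(price drop | causes) = 1 − (1−0.06)·∏(1−qᵢ) over the active causes.
Enumerate both values of poor earnings report and weight by the priors:
  P(price drop | sector-wide selloff) = 0.60802×0.866 + 0.916508×0.134
        = 0.526545 + 0.122812 = 0.649357
Configurations with poor earnings report contribute 0.122812, so
  P(poor earnings report | price drop, sector-wide selloff) = 0.122812 / 0.649357 ≈ 0.189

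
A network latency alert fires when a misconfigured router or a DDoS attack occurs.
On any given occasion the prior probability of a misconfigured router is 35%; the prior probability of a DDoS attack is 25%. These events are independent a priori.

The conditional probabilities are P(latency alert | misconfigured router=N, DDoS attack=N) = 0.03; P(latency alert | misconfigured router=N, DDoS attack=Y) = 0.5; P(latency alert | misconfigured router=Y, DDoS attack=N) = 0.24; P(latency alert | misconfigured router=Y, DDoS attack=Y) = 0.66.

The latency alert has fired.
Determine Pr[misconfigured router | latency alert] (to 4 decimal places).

Numerator (weight on configurations with misconfigured router): 0.063000 + 0.057750 = 0.120750
The normalizing constant is 0.03×0.65×0.75 + 0.5×0.65×0.25 + 0.24×0.35×0.75 + 0.66×0.35×0.25 = 0.216625
P(misconfigured router | latency alert) = 0.120750/0.216625 ≈ 0.5574

Pr[misconfigured router | latency alert] ≈ 0.5574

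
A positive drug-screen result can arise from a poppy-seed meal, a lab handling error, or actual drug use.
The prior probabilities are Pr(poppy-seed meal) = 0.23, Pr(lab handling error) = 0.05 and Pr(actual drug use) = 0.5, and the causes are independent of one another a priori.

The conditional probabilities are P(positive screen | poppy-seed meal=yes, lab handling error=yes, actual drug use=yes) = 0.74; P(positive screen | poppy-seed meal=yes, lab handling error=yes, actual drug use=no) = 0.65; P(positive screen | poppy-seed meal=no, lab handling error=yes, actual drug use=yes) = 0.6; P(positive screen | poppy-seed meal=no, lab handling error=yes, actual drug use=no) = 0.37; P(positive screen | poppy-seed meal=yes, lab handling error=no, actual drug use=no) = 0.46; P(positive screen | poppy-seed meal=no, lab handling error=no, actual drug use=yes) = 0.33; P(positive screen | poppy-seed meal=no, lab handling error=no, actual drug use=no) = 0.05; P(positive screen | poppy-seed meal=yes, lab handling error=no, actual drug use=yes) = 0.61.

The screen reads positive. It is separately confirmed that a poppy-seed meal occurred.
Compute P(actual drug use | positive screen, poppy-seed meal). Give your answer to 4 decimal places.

P(actual drug use | positive screen, poppy-seed meal) ≈ 0.5677

Sum P(positive screen|·) weighted by the priors over the 4 (lab handling error, actual drug use) configurations:
  P(positive screen | poppy-seed meal) = 0.46·0.95·0.5 + 0.61·0.95·0.5 + 0.65·0.05·0.5 + 0.74·0.05·0.5
        = 0.218500 + 0.289750 + 0.016250 + 0.018500 = 0.543000
Keeping only the actual drug use-present terms gives 0.308250, so
  P(actual drug use | positive screen, poppy-seed meal) = 0.308250 / 0.543000 ≈ 0.5677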